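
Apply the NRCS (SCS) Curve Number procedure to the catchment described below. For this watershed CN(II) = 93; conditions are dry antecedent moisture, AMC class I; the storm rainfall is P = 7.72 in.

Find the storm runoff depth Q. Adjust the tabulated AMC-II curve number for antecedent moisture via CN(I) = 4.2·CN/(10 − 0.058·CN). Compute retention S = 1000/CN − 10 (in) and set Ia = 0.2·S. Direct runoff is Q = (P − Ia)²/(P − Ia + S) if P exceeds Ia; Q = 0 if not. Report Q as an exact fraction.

CN(I) from CN(II)=93: (4.2·93)/(10 − 0.058·93) = 27900/329 ≈ 84.802
Retention S: 1000/CN − 10 with CN=84.802 → S = 500/279 ≈ 1.792 in
Ia = 0.2·(500/279) = 100/279 in ≈ 0.358 in
Excess rainfall: 7.720 − 0.358 = 7.362 in; P > Ia so Q > 0
Runoff Q = (P−Ia)²/(P−Ia+S) = (7.362)²/(7.362+1.792) = 2636514409/445332825 ≈ 5.920 in

Q = 2636514409/445332825 in ≈ 5.920 in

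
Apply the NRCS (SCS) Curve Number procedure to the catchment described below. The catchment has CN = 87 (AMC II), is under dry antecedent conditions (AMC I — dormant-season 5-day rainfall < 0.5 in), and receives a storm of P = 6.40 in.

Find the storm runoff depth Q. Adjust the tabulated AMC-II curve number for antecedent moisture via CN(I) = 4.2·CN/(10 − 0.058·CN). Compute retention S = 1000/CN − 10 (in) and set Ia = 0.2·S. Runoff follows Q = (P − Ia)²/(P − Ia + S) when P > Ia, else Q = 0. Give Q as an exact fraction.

Q = 168766081/48223665 in ≈ 3.500 in

Dry (AMC I): CN(I) = 4.2·87/(10 − 0.058·87) = (1827/5)/(2477/500) = 182700/2477 ≈ 73.759
Max retention: S = 1000/(182700/2477) − 10 = 6500/1827 in (≈ 3.558 in)
Ia = 0.2S: 0.2·3.558 = 0.712 in (exactly 1300/1827)
Excess rainfall: 6.400 − 0.712 = 5.688 in; P > Ia so Q > 0
Q = (51964/9135)²/((51964/9135) + 6500/1827) = (2700257296/83448225)/(84464/9135) = 168766081/48223665 in ≈ 3.500 in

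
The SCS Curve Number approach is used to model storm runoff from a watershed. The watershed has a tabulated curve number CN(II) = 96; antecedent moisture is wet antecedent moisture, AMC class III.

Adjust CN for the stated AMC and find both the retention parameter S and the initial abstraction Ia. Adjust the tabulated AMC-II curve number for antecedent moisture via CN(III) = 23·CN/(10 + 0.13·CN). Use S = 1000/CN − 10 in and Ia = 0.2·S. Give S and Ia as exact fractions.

S = 25/138 in ≈ 0.181 in; Ia = 5/138 in ≈ 0.036 in

CN(III) from CN(II)=96: (23·96)/(10 + 0.13·96) = 27600/281 ≈ 98.221
Retention S: 1000/CN − 10 with CN=98.221 → S = 25/138 ≈ 0.181 in
Ia = 0.2·(25/138) = 5/138 in ≈ 0.036 in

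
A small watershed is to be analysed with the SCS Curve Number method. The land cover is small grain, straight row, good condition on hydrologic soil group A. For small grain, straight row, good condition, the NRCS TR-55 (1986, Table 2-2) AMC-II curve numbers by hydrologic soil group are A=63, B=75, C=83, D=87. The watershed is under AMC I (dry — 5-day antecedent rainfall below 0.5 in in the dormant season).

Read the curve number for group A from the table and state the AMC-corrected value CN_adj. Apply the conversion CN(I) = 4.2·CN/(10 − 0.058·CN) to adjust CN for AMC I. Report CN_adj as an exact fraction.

CN_adj = 132300/3173 ≈ 41.696

NRCS table: small grain, straight row, good condition, soil group A → CN(II) = 63
Adjust CN=63 to AMC I: 4.2·63/(10 − 0.058·63) → (1323/5) ÷ (3173/500) = 132300/3173 ≈ 41.696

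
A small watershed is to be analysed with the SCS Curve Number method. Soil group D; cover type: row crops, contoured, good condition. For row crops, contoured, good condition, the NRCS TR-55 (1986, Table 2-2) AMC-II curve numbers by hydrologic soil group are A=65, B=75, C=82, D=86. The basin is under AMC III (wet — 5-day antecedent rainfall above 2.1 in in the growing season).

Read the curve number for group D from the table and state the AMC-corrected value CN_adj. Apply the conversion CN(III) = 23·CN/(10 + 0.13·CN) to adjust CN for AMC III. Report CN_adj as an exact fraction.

NRCS table: row crops, contoured, good condition, soil group D → CN(II) = 86
Wet (AMC III): CN(III) = 23·86/(10 + 0.13·86) = 1978/(1059/50) = 98900/1059 ≈ 93.390

CN_adj = 98900/1059 ≈ 93.390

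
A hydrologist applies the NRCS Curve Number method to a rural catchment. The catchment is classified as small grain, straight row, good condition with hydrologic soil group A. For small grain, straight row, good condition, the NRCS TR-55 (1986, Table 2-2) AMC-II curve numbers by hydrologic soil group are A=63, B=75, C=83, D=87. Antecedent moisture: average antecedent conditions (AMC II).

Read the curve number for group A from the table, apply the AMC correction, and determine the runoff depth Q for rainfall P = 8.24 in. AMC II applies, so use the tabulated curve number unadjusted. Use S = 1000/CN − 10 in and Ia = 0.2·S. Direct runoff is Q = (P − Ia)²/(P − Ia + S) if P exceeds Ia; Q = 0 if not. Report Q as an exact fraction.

NRCS table: small grain, straight row, good condition, soil group A → CN(II) = 63
CN(II) = 63; AMC II needs no correction.
S = 1000/63 − 10 = 370/63 in ≈ 5.873 in
Ia = 0.2·(370/63) = 74/63 in ≈ 1.175 in
Since P=8.240 > Ia=1.175: effective rainfall P−Ia = 11128/1575 in
Q = (11128/1575)²/((11128/1575) + 370/63) = (123832384/2480625)/(20378/1575) = 61916192/16047675 in ≈ 3.858 in

Q = 61916192/16047675 in ≈ 3.858 in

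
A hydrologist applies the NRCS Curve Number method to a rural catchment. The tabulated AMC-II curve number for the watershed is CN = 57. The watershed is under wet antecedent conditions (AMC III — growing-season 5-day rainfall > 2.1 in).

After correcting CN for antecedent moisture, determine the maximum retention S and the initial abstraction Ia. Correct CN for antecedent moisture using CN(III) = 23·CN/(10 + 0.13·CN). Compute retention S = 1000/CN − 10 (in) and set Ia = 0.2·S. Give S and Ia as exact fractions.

CN(III) from CN(II)=57: (23·57)/(10 + 0.13·57) = 131100/1741 ≈ 75.302
Max retention: S = 1000/(131100/1741) − 10 = 4300/1311 in (≈ 3.280 in)
Ia = 0.2·(4300/1311) = 860/1311 in ≈ 0.656 in

S = 4300/1311 in ≈ 3.280 in; Ia = 860/1311 in ≈ 0.656 in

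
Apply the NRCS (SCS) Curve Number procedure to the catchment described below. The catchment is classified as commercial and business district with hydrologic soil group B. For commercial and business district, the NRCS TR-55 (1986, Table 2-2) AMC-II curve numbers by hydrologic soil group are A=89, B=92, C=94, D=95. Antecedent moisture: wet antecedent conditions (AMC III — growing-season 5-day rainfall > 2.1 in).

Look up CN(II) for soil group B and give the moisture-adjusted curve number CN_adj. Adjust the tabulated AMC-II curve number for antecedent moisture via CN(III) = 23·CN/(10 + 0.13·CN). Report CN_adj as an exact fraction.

CN_adj = 52900/549 ≈ 96.357

NRCS table: commercial and business district, soil group B → CN(II) = 92
Adjust CN=92 to AMC III: 23·92/(10 + 0.13·92) → 2116 ÷ (549/25) = 52900/549 ≈ 96.357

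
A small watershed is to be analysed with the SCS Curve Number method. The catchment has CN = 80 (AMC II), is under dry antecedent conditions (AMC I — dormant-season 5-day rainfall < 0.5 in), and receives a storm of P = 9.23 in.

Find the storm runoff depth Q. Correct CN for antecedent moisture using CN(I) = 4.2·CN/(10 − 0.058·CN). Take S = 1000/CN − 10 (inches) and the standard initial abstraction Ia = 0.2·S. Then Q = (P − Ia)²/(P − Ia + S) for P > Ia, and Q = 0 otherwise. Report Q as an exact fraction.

Dry (AMC I): CN(I) = 4.2·80/(10 − 0.058·80) = 336/(134/25) = 4200/67 ≈ 62.687
Max retention: S = 1000/(4200/67) − 10 = 125/21 in (≈ 5.952 in)
Initial abstraction Ia = S/5 = (125/21)/5 = 25/21 ≈ 1.190 in
P − Ia = 9.230 − 1.190 = 16883/2100 ≈ 8.040 in (> 0, runoff occurs)
Q = (16883/2100)²/((16883/2100) + 125/21) = (285035689/4410000)/(29383/2100) = 285035689/61704300 in ≈ 4.619 in

Q = 285035689/61704300 in ≈ 4.619 in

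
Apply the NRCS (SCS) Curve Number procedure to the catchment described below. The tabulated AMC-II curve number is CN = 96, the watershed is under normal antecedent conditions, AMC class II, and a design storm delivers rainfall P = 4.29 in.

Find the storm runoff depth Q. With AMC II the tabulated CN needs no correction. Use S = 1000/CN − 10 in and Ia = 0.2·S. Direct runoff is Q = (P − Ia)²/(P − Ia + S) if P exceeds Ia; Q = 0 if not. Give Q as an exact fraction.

CN(II) = 96; AMC II needs no correction.
Retention S: 1000/CN − 10 with CN=96.000 → S = 5/12 ≈ 0.417 in
Ia = 0.2S: 0.2·0.417 = 0.083 in (exactly 1/12)
P − Ia = 4.290 − 0.083 = 631/150 ≈ 4.207 in (> 0, runoff occurs)
Runoff Q = (P−Ia)²/(P−Ia+S) = (4.207)²/(4.207+0.417) = 398161/104025 ≈ 3.828 in

Q = 398161/104025 in ≈ 3.828 in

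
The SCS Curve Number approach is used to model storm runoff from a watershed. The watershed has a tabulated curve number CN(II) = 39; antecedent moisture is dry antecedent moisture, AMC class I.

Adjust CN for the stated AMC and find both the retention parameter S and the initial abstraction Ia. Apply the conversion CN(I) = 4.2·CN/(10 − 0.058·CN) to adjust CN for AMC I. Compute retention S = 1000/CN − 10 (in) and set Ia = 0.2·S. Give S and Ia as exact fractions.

S = 30500/819 in ≈ 37.241 in; Ia = 6100/819 in ≈ 7.448 in

Dry (AMC I): CN(I) = 4.2·39/(10 − 0.058·39) = (819/5)/(3869/500) = 81900/3869 ≈ 21.168
S = 1000/(81900/3869) − 10 = 30500/819 in ≈ 37.241 in
Ia = 0.2S: 0.2·37.241 = 7.448 in (exactly 6100/819)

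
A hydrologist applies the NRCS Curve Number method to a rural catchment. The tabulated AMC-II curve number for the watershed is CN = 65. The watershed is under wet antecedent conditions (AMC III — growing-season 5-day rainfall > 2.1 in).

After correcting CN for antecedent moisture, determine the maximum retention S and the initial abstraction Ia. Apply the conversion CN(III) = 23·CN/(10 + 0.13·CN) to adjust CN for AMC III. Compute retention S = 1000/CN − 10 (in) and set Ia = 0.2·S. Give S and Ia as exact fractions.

S = 700/299 in ≈ 2.341 in; Ia = 140/299 in ≈ 0.468 in

Wet (AMC III): CN(III) = 23·65/(10 + 0.13·65) = 1495/(369/20) = 29900/369 ≈ 81.030
Retention S: 1000/CN − 10 with CN=81.030 → S = 700/299 ≈ 2.341 in
Ia = 0.2·(700/299) = 140/299 in ≈ 0.468 in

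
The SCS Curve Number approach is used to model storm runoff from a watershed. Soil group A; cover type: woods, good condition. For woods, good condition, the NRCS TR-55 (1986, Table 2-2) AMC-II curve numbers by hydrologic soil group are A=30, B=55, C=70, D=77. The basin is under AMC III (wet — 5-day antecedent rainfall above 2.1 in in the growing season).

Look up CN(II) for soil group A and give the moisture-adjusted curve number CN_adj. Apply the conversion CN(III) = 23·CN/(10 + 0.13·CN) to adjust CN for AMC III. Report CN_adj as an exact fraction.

CN_adj = 6900/139 ≈ 49.640

NRCS table: woods, good condition, soil group A → CN(II) = 30
Adjust CN=30 to AMC III: 23·30/(10 + 0.13·30) → 690 ÷ (139/10) = 6900/139 ≈ 49.640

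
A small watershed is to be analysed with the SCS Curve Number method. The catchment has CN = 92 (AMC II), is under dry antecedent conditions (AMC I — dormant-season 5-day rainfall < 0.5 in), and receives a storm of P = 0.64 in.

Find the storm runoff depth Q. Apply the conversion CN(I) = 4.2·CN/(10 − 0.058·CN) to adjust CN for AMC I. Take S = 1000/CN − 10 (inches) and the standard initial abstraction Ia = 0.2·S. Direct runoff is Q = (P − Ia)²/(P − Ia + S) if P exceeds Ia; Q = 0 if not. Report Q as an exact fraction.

Q = 465124/20925975 in ≈ 0.022 in

Dry (AMC I): CN(I) = 4.2·92/(10 − 0.058·92) = (1932/5)/(583/125) = 48300/583 ≈ 82.847
Retention S: 1000/CN − 10 with CN=82.847 → S = 1000/483 ≈ 2.070 in
Ia = 0.2S: 0.2·2.070 = 0.414 in (exactly 200/483)
Excess rainfall: 0.640 − 0.414 = 0.226 in; P > Ia so Q > 0
Q = (2728/12075)²/((2728/12075) + 1000/483) = (7441984/145805625)/(27728/12075) = 465124/20925975 in ≈ 0.022 in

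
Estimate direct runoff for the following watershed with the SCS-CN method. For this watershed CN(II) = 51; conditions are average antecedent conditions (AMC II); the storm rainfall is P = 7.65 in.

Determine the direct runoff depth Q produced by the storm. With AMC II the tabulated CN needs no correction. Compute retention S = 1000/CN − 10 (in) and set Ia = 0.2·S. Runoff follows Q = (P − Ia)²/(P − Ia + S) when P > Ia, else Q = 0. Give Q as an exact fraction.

Q = 34140649/15955860 in ≈ 2.140 in

AMC II — tabulated CN = 51 applies directly.
S = 1000/51 − 10 = 490/51 in ≈ 9.608 in
Ia = 0.2S: 0.2·9.608 = 1.922 in (exactly 98/51)
Excess rainfall: 7.650 − 1.922 = 5.728 in; P > Ia so Q > 0
Q = (5843/1020)²/((5843/1020) + 490/51) = (34140649/1040400)/(15643/1020) = 34140649/15955860 in ≈ 2.140 in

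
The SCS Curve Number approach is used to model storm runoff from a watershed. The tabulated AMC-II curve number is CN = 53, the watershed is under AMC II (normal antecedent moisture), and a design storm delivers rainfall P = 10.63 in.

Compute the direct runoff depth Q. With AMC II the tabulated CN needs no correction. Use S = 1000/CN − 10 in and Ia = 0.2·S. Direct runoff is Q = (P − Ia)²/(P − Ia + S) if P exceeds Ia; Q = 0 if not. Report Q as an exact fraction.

Q = 2203269721/497876700 in ≈ 4.425 in

Average conditions: CN = 53 (no AMC adjustment).
Retention S: 1000/CN − 10 with CN=53.000 → S = 470/53 ≈ 8.868 in
Initial abstraction Ia = S/5 = (470/53)/5 = 94/53 ≈ 1.774 in
P − Ia = 10.630 − 1.774 = 46939/5300 ≈ 8.856 in (> 0, runoff occurs)
Q = (46939/5300)²/((46939/5300) + 470/53) = (2203269721/28090000)/(93939/5300) = 2203269721/497876700 in ≈ 4.425 in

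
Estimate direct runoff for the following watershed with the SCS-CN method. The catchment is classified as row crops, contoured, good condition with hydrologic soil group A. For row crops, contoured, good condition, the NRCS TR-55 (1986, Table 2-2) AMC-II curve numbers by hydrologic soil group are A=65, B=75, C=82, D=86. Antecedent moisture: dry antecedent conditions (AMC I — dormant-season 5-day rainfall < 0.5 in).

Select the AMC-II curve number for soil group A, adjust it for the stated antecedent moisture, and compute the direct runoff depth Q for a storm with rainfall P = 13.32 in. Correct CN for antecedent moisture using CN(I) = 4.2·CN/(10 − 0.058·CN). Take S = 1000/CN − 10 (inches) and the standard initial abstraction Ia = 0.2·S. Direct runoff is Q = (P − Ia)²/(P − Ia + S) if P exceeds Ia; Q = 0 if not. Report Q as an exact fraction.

Q = 109977169/22412325 in ≈ 4.907 in

NRCS table: row crops, contoured, good condition, soil group A → CN(II) = 65
Adjust CN=65 to AMC I: 4.2·65/(10 − 0.058·65) → 273 ÷ (623/100) = 3900/89 ≈ 43.820
S = 1000/(3900/89) − 10 = 500/39 in ≈ 12.821 in
Initial abstraction Ia = S/5 = (500/39)/5 = 100/39 ≈ 2.564 in
Excess rainfall: 13.320 − 2.564 = 10.756 in; P > Ia so Q > 0
Q: (10487/975)² ÷ (22987/975) = 109977169/22412325 in (≈ 4.907 in)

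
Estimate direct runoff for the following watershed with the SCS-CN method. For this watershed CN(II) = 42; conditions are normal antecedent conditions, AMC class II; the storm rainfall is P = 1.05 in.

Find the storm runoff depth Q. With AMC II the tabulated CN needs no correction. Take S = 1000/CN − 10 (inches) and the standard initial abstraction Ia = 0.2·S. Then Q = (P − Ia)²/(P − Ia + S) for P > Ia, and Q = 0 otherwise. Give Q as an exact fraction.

Q = 0 in ≈ 0.000 in

CN(II) = 42; AMC II needs no correction.
S = 1000/42 − 10 = 290/21 in ≈ 13.810 in
Ia = 0.2·(290/21) = 58/21 in ≈ 2.762 in
P = 1.050 ≤ Ia = 2.762 in: entire storm abstracted, Q = 0.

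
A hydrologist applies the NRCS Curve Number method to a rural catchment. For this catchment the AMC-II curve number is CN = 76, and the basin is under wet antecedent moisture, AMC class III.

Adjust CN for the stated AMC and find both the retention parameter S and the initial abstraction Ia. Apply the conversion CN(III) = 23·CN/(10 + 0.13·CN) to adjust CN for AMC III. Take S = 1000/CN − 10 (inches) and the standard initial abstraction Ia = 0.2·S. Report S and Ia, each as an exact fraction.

S = 600/437 in ≈ 1.373 in; Ia = 120/437 in ≈ 0.275 in

CN(III) from CN(II)=76: (23·76)/(10 + 0.13·76) = 43700/497 ≈ 87.928
Max retention: S = 1000/(43700/497) − 10 = 600/437 in (≈ 1.373 in)
Initial abstraction Ia = S/5 = (600/437)/5 = 120/437 ≈ 0.275 in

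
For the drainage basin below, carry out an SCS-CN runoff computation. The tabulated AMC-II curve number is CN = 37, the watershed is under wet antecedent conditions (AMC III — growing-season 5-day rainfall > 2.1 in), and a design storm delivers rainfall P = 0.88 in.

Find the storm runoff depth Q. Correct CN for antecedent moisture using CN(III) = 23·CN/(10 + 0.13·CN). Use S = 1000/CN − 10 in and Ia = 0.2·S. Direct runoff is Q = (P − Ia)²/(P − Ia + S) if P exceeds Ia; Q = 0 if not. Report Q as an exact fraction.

Q = 0 in ≈ 0.000 in

CN(III) from CN(II)=37: (23·37)/(10 + 0.13·37) = 85100/1481 ≈ 57.461
S = 1000/(85100/1481) − 10 = 6300/851 in ≈ 7.403 in
Ia = 0.2·(6300/851) = 1260/851 in ≈ 1.481 in
P = 0.880 ≤ Ia = 1.481 in: entire storm abstracted, Q = 0.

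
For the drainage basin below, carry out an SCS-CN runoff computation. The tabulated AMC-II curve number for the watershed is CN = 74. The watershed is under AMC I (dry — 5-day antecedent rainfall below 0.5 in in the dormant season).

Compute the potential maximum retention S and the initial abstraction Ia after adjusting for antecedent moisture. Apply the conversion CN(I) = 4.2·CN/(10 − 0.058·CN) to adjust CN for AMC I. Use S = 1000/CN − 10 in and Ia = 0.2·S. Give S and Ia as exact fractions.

Adjust CN=74 to AMC I: 4.2·74/(10 − 0.058·74) → (1554/5) ÷ (1427/250) = 77700/1427 ≈ 54.450
Max retention: S = 1000/(77700/1427) − 10 = 6500/777 in (≈ 8.366 in)
Initial abstraction Ia = S/5 = (6500/777)/5 = 1300/777 ≈ 1.673 in

S = 6500/777 in ≈ 8.366 in; Ia = 1300/777 in ≈ 1.673 in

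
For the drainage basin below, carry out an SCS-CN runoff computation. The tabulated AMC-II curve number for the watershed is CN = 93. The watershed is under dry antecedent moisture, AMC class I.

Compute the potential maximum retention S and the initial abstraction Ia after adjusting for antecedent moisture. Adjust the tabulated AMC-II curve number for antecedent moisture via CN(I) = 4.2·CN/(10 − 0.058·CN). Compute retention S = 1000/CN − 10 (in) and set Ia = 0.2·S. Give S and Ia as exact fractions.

Adjust CN=93 to AMC I: 4.2·93/(10 − 0.058·93) → (1953/5) ÷ (2303/500) = 27900/329 ≈ 84.802
S = 1000/(27900/329) − 10 = 500/279 in ≈ 1.792 in
Ia = 0.2S: 0.2·1.792 = 0.358 in (exactly 100/279)

S = 500/279 in ≈ 1.792 in; Ia = 100/279 in ≈ 0.358 in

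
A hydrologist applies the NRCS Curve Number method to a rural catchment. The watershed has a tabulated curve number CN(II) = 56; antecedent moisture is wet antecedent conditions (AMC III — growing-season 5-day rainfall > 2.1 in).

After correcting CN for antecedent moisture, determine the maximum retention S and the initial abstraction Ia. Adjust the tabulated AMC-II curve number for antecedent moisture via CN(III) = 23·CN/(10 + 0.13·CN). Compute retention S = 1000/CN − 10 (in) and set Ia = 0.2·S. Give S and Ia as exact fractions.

S = 550/161 in ≈ 3.416 in; Ia = 110/161 in ≈ 0.683 in

CN(III) from CN(II)=56: (23·56)/(10 + 0.13·56) = 4025/54 ≈ 74.537
S = 1000/(4025/54) − 10 = 550/161 in ≈ 3.416 in
Initial abstraction Ia = S/5 = (550/161)/5 = 110/161 ≈ 0.683 in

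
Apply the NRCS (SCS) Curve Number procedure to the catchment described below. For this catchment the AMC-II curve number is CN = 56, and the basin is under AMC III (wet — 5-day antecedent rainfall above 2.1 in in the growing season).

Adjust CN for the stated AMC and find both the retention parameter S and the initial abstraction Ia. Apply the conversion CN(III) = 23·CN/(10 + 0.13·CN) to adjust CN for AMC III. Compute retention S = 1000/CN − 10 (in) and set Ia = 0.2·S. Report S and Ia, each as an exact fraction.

Adjust CN=56 to AMC III: 23·56/(10 + 0.13·56) → 1288 ÷ (432/25) = 4025/54 ≈ 74.537
S = 1000/(4025/54) − 10 = 550/161 in ≈ 3.416 in
Ia = 0.2S: 0.2·3.416 = 0.683 in (exactly 110/161)

S = 550/161 in ≈ 3.416 in; Ia = 110/161 in ≈ 0.683 in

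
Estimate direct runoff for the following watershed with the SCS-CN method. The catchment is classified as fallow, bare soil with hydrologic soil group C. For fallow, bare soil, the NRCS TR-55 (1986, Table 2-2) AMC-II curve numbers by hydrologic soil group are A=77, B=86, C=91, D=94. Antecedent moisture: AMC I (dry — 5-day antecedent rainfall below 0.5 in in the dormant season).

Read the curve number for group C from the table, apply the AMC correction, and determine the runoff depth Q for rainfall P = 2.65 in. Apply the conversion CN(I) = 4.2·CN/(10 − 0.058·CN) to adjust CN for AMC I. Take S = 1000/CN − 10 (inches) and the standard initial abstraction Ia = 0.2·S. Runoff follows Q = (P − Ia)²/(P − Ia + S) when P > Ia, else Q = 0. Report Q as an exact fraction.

NRCS table: fallow, bare soil, soil group C → CN(II) = 91
Dry (AMC I): CN(I) = 4.2·91/(10 − 0.058·91) = (1911/5)/(2361/500) = 63700/787 ≈ 80.940
Retention S: 1000/CN − 10 with CN=80.940 → S = 1500/637 ≈ 2.355 in
Ia = 0.2S: 0.2·2.355 = 0.471 in (exactly 300/637)
Excess rainfall: 2.650 − 0.471 = 2.179 in; P > Ia so Q > 0
Q = (27761/12740)²/((27761/12740) + 1500/637) = (770673121/162307600)/(57761/12740) = 770673121/735875140 in ≈ 1.047 in

Q = 770673121/735875140 in ≈ 1.047 in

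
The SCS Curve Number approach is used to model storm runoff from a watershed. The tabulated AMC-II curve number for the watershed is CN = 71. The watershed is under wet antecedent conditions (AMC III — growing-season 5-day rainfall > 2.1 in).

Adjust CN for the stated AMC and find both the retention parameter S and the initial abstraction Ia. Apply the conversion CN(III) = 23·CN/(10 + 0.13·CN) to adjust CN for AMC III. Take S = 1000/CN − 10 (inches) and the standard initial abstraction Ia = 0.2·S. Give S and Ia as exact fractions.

S = 2900/1633 in ≈ 1.776 in; Ia = 580/1633 in ≈ 0.355 in

Wet (AMC III): CN(III) = 23·71/(10 + 0.13·71) = 1633/(1923/100) = 163300/1923 ≈ 84.919
S = 1000/(163300/1923) − 10 = 2900/1633 in ≈ 1.776 in
Initial abstraction Ia = S/5 = (2900/1633)/5 = 580/1633 ≈ 0.355 in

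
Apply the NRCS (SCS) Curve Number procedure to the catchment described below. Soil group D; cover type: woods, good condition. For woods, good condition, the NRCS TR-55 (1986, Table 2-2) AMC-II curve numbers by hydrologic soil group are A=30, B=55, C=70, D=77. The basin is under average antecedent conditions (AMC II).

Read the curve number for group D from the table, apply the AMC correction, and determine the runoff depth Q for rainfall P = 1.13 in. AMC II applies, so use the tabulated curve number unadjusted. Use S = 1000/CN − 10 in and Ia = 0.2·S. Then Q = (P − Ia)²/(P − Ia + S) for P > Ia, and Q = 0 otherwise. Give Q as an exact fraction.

Q = 16818201/208677700 in ≈ 0.081 in

NRCS table: woods, good condition, soil group D → CN(II) = 77
AMC II — tabulated CN = 77 applies directly.
S = 1000/77 − 10 = 230/77 in ≈ 2.987 in
Ia = 0.2·(230/77) = 46/77 in ≈ 0.597 in
Since P=1.130 > Ia=0.597: effective rainfall P−Ia = 4101/7700 in
Q = (4101/7700)²/((4101/7700) + 230/77) = (16818201/59290000)/(27101/7700) = 16818201/208677700 in ≈ 0.081 in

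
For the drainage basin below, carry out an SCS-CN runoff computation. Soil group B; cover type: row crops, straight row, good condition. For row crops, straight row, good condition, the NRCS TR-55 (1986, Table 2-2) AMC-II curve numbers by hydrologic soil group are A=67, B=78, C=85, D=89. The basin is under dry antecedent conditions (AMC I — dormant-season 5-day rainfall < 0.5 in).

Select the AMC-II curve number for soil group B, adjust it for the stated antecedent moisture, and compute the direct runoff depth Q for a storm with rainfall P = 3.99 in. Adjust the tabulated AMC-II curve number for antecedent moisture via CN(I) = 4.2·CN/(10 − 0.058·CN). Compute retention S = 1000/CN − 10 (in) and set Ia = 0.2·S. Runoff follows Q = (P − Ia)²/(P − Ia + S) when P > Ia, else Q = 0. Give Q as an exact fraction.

NRCS table: row crops, straight row, good condition, soil group B → CN(II) = 78
Adjust CN=78 to AMC I: 4.2·78/(10 − 0.058·78) → (1638/5) ÷ (1369/250) = 81900/1369 ≈ 59.825
S = 1000/(81900/1369) − 10 = 5500/819 in ≈ 6.716 in
Initial abstraction Ia = S/5 = (5500/819)/5 = 1100/819 ≈ 1.343 in
Since P=3.990 > Ia=1.343: effective rainfall P−Ia = 216781/81900 in
Runoff Q = (P−Ia)²/(P−Ia+S) = (2.647)²/(2.647+6.716) = 46994001961/62799363900 ≈ 0.748 in

Q = 46994001961/62799363900 in ≈ 0.748 in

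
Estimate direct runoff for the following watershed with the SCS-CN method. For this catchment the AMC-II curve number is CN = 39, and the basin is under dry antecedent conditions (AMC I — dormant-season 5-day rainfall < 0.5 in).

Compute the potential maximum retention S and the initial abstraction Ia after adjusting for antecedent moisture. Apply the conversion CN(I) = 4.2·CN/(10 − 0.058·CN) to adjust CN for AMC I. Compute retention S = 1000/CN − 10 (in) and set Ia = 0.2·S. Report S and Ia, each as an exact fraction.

CN(I) from CN(II)=39: (4.2·39)/(10 − 0.058·39) = 81900/3869 ≈ 21.168
Retention S: 1000/CN − 10 with CN=21.168 → S = 30500/819 ≈ 37.241 in
Initial abstraction Ia = S/5 = (30500/819)/5 = 6100/819 ≈ 7.448 in

S = 30500/819 in ≈ 37.241 in; Ia = 6100/819 in ≈ 7.448 in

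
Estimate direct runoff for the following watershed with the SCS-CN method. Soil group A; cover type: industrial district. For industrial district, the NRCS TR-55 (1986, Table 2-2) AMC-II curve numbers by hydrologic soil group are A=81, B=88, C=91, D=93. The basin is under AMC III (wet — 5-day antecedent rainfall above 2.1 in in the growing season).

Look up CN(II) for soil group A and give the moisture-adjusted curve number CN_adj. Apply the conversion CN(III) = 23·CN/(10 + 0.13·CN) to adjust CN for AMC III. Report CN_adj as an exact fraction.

NRCS table: industrial district, soil group A → CN(II) = 81
Wet (AMC III): CN(III) = 23·81/(10 + 0.13·81) = 1863/(2053/100) = 186300/2053 ≈ 90.745

CN_adj = 186300/2053 ≈ 90.745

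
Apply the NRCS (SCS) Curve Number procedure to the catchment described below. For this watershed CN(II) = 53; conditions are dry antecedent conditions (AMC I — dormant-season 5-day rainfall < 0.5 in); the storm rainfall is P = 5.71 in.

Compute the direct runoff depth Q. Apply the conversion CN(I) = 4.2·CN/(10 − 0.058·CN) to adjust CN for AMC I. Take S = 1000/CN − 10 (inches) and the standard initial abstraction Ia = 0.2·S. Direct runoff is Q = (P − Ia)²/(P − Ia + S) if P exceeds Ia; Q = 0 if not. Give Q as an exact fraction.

Dry (AMC I): CN(I) = 4.2·53/(10 − 0.058·53) = (1113/5)/(3463/500) = 111300/3463 ≈ 32.140
S = 1000/(111300/3463) − 10 = 23500/1113 in ≈ 21.114 in
Initial abstraction Ia = S/5 = (23500/1113)/5 = 4700/1113 ≈ 4.223 in
P − Ia = 5.710 − 4.223 = 165523/111300 ≈ 1.487 in (> 0, runoff occurs)
Runoff Q = (P−Ia)²/(P−Ia+S) = (1.487)²/(1.487+21.114) = 27397863529/279977709900 ≈ 0.098 in

Q = 27397863529/279977709900 in ≈ 0.098 in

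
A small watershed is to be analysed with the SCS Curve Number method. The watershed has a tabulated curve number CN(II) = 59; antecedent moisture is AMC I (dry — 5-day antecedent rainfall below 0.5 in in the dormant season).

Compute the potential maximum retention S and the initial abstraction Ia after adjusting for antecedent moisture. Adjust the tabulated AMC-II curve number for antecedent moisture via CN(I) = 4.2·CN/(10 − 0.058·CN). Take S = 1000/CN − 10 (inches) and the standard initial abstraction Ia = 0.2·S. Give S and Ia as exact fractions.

S = 20500/1239 in ≈ 16.546 in; Ia = 4100/1239 in ≈ 3.309 in

Dry (AMC I): CN(I) = 4.2·59/(10 − 0.058·59) = (1239/5)/(3289/500) = 123900/3289 ≈ 37.671
Max retention: S = 1000/(123900/3289) − 10 = 20500/1239 in (≈ 16.546 in)
Ia = 0.2·(20500/1239) = 4100/1239 in ≈ 3.309 in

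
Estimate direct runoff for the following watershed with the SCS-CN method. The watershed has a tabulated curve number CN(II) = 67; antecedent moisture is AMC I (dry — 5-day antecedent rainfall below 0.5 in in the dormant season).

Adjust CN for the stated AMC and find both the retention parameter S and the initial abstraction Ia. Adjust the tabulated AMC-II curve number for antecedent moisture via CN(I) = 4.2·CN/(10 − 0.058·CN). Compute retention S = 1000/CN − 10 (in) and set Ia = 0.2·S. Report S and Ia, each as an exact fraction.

S = 5500/469 in ≈ 11.727 in; Ia = 1100/469 in ≈ 2.345 in

Dry (AMC I): CN(I) = 4.2·67/(10 − 0.058·67) = (1407/5)/(3057/500) = 46900/1019 ≈ 46.026
Max retention: S = 1000/(46900/1019) − 10 = 5500/469 in (≈ 11.727 in)
Ia = 0.2S: 0.2·11.727 = 2.345 in (exactly 1100/469)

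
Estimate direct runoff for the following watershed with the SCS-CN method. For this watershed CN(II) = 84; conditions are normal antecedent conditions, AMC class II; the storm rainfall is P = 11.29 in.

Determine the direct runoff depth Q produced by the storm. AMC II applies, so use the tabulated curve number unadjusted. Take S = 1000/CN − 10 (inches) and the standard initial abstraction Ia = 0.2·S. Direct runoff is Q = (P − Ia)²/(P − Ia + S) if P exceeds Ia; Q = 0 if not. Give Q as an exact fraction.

CN(II) = 84; AMC II needs no correction.
Max retention: S = 1000/84 − 10 = 40/21 in (≈ 1.905 in)
Initial abstraction Ia = S/5 = (40/21)/5 = 8/21 ≈ 0.381 in
Since P=11.290 > Ia=0.381: effective rainfall P−Ia = 22909/2100 in
Runoff Q = (P−Ia)²/(P−Ia+S) = (10.909)²/(10.909+1.905) = 524822281/56508900 ≈ 9.287 in

Q = 524822281/56508900 in ≈ 9.287 in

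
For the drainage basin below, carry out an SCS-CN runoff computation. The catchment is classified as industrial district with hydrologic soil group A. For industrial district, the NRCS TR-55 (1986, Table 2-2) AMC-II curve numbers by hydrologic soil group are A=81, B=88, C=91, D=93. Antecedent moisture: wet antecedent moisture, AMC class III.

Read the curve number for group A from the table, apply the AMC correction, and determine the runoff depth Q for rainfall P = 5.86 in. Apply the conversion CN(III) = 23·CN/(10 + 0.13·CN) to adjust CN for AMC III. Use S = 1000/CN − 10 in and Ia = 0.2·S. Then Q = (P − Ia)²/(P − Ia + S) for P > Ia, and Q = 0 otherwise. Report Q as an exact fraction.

Q = 277580405881/57926165850 in ≈ 4.792 in

NRCS table: industrial district, soil group A → CN(II) = 81
Adjust CN=81 to AMC III: 23·81/(10 + 0.13·81) → 1863 ÷ (2053/100) = 186300/2053 ≈ 90.745
Retention S: 1000/CN − 10 with CN=90.745 → S = 1900/1863 ≈ 1.020 in
Ia = 0.2·(1900/1863) = 380/1863 in ≈ 0.204 in
P − Ia = 5.860 − 0.204 = 526859/93150 ≈ 5.656 in (> 0, runoff occurs)
Q = (526859/93150)²/((526859/93150) + 1900/1863) = (277580405881/8676922500)/(621859/93150) = 277580405881/57926165850 in ≈ 4.792 in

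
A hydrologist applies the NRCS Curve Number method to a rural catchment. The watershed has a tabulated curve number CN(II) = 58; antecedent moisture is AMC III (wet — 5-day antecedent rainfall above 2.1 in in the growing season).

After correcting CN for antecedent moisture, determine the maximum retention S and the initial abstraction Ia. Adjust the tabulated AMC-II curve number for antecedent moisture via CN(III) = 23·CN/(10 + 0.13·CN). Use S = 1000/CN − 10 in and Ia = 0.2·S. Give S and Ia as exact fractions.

S = 2100/667 in ≈ 3.148 in; Ia = 420/667 in ≈ 0.630 in

Wet (AMC III): CN(III) = 23·58/(10 + 0.13·58) = 1334/(877/50) = 66700/877 ≈ 76.055
Max retention: S = 1000/(66700/877) − 10 = 2100/667 in (≈ 3.148 in)
Ia = 0.2·(2100/667) = 420/667 in ≈ 0.630 in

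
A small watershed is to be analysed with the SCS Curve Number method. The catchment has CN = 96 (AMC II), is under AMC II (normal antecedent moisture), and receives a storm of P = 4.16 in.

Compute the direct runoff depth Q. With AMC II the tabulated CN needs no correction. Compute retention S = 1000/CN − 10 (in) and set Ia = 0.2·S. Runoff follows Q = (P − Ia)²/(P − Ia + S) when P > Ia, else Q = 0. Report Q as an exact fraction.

Q = 1495729/404400 in ≈ 3.699 in

Average conditions: CN = 96 (no AMC adjustment).
Max retention: S = 1000/96 − 10 = 5/12 in (≈ 0.417 in)
Ia = 0.2S: 0.2·0.417 = 0.083 in (exactly 1/12)
P − Ia = 4.160 − 0.083 = 1223/300 ≈ 4.077 in (> 0, runoff occurs)
Q: (1223/300)² ÷ (337/75) = 1495729/404400 in (≈ 3.699 in)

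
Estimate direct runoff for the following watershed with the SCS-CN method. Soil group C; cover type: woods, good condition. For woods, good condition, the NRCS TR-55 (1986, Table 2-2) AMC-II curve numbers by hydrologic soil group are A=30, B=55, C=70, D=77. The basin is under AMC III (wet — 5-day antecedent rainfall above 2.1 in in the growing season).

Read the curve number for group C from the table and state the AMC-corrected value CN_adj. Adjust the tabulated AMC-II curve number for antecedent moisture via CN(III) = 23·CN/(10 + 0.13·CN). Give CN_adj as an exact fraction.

NRCS table: woods, good condition, soil group C → CN(II) = 70
Adjust CN=70 to AMC III: 23·70/(10 + 0.13·70) → 1610 ÷ (191/10) = 16100/191 ≈ 84.293

CN_adj = 16100/191 ≈ 84.293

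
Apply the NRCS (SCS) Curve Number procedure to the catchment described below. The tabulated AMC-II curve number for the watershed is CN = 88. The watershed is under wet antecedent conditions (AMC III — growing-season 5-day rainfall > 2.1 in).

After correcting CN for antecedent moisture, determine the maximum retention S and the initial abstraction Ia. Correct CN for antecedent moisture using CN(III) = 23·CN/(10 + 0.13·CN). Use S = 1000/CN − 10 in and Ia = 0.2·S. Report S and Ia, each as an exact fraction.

Adjust CN=88 to AMC III: 23·88/(10 + 0.13·88) → 2024 ÷ (536/25) = 6325/67 ≈ 94.403
Retention S: 1000/CN − 10 with CN=94.403 → S = 150/253 ≈ 0.593 in
Ia = 0.2S: 0.2·0.593 = 0.119 in (exactly 30/253)

S = 150/253 in ≈ 0.593 in; Ia = 30/253 in ≈ 0.119 in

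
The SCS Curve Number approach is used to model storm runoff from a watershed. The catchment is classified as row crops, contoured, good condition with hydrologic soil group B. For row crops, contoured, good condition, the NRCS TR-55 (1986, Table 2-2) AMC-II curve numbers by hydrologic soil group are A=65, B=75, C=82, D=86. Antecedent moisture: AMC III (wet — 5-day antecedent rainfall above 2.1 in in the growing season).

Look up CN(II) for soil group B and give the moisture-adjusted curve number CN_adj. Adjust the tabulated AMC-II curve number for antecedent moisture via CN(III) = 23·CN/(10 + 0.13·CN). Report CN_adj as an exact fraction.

NRCS table: row crops, contoured, good condition, soil group B → CN(II) = 75
Wet (AMC III): CN(III) = 23·75/(10 + 0.13·75) = 1725/(79/4) = 6900/79 ≈ 87.342

CN_adj = 6900/79 ≈ 87.342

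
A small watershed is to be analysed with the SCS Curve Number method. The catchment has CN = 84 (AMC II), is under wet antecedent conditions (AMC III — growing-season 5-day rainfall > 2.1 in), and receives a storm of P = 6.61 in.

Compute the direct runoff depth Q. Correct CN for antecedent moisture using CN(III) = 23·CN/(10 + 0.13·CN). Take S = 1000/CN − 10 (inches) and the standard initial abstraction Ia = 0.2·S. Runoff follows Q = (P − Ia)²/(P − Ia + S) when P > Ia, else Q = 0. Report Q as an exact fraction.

Wet (AMC III): CN(III) = 23·84/(10 + 0.13·84) = 1932/(523/25) = 48300/523 ≈ 92.352
S = 1000/(48300/523) − 10 = 400/483 in ≈ 0.828 in
Ia = 0.2S: 0.2·0.828 = 0.166 in (exactly 80/483)
P − Ia = 6.610 − 0.166 = 311263/48300 ≈ 6.444 in (> 0, runoff occurs)
Q = (311263/48300)²/((311263/48300) + 400/483) = (96884655169/2332890000)/(351263/48300) = 96884655169/16966002900 in ≈ 5.711 in

Q = 96884655169/16966002900 in ≈ 5.711 in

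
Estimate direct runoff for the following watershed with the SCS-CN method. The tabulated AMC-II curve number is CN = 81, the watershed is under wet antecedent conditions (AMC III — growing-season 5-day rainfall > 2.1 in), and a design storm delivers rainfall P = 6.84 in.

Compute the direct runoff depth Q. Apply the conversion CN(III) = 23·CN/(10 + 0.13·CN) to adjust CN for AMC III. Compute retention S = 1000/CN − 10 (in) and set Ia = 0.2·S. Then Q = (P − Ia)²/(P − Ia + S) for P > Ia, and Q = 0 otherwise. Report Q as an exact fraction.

CN(III) from CN(II)=81: (23·81)/(10 + 0.13·81) = 186300/2053 ≈ 90.745
Max retention: S = 1000/(186300/2053) − 10 = 1900/1863 in (≈ 1.020 in)
Initial abstraction Ia = S/5 = (1900/1863)/5 = 380/1863 ≈ 0.204 in
P − Ia = 6.840 − 0.204 = 309073/46575 ≈ 6.636 in (> 0, runoff occurs)
Q = (309073/46575)²/((309073/46575) + 1900/1863) = (95526119329/2169230625)/(356573/46575) = 5027690491/874073025 in ≈ 5.752 in

Q = 5027690491/874073025 in ≈ 5.752 in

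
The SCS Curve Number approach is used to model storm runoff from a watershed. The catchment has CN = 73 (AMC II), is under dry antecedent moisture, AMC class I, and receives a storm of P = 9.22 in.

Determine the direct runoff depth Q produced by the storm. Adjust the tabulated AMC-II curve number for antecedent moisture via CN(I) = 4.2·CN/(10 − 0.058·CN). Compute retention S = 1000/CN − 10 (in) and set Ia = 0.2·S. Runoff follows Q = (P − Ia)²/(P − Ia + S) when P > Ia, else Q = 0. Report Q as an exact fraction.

Dry (AMC I): CN(I) = 4.2·73/(10 − 0.058·73) = (1533/5)/(2883/500) = 51100/961 ≈ 53.174
Max retention: S = 1000/(51100/961) − 10 = 4500/511 in (≈ 8.806 in)
Ia = 0.2S: 0.2·8.806 = 1.761 in (exactly 900/511)
Excess rainfall: 9.220 − 1.761 = 7.459 in; P > Ia so Q > 0
Q: (190571/25550)² ÷ (415571/25550) = 36317306041/10617839050 in (≈ 3.420 in)

Q = 36317306041/10617839050 in ≈ 3.420 in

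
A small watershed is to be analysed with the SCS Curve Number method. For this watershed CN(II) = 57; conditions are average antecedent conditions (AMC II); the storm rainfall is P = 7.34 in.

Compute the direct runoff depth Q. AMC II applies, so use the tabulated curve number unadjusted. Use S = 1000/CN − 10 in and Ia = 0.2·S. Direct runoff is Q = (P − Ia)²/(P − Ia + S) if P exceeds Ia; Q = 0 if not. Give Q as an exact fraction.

Average conditions: CN = 57 (no AMC adjustment).
Max retention: S = 1000/57 − 10 = 430/57 in (≈ 7.544 in)
Ia = 0.2S: 0.2·7.544 = 1.509 in (exactly 86/57)
Since P=7.340 > Ia=1.509: effective rainfall P−Ia = 16619/2850 in
Runoff Q = (P−Ia)²/(P−Ia+S) = (5.831)²/(5.831+7.544) = 276191161/108639150 ≈ 2.542 in

Q = 276191161/108639150 in ≈ 2.542 in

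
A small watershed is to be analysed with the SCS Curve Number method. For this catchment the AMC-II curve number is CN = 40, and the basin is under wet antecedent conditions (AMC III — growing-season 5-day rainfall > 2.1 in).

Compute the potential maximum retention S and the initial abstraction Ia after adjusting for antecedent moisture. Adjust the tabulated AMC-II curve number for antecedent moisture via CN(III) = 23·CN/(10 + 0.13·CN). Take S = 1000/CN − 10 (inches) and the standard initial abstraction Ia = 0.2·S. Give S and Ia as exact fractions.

Adjust CN=40 to AMC III: 23·40/(10 + 0.13·40) → 920 ÷ (76/5) = 1150/19 ≈ 60.526
Max retention: S = 1000/(1150/19) − 10 = 150/23 in (≈ 6.522 in)
Initial abstraction Ia = S/5 = (150/23)/5 = 30/23 ≈ 1.304 in

S = 150/23 in ≈ 6.522 in; Ia = 30/23 in ≈ 1.304 in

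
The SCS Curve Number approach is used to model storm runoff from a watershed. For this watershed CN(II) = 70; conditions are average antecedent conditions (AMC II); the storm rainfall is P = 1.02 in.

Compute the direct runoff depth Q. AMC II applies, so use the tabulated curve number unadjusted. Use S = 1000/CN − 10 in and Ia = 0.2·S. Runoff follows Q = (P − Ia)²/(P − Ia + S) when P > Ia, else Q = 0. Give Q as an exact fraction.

Q = 361/60550 in ≈ 0.006 in

AMC II — tabulated CN = 70 applies directly.
S = 1000/70 − 10 = 30/7 in ≈ 4.286 in
Ia = 0.2S: 0.2·4.286 = 0.857 in (exactly 6/7)
Excess rainfall: 1.020 − 0.857 = 0.163 in; P > Ia so Q > 0
Runoff Q = (P−Ia)²/(P−Ia+S) = (0.163)²/(0.163+4.286) = 361/60550 ≈ 0.006 in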